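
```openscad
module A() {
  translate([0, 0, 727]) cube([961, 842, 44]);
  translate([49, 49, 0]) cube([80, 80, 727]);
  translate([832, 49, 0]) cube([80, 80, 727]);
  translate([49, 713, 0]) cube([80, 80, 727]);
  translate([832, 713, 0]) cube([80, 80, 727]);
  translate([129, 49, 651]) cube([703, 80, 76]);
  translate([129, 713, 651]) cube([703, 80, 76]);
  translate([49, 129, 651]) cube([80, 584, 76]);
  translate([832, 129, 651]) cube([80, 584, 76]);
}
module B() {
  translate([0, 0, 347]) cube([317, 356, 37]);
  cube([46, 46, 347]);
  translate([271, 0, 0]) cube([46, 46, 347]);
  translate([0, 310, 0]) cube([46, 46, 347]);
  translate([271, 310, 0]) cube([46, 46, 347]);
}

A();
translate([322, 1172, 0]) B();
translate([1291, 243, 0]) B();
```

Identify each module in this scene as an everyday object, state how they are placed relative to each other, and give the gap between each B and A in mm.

A is a table. B is a stool. Two stools sit around the table at the +y, +x sides. The gap between each stool and the table is 330 mm.

Each stool's nearest face is 330 mm from the table's bounding box.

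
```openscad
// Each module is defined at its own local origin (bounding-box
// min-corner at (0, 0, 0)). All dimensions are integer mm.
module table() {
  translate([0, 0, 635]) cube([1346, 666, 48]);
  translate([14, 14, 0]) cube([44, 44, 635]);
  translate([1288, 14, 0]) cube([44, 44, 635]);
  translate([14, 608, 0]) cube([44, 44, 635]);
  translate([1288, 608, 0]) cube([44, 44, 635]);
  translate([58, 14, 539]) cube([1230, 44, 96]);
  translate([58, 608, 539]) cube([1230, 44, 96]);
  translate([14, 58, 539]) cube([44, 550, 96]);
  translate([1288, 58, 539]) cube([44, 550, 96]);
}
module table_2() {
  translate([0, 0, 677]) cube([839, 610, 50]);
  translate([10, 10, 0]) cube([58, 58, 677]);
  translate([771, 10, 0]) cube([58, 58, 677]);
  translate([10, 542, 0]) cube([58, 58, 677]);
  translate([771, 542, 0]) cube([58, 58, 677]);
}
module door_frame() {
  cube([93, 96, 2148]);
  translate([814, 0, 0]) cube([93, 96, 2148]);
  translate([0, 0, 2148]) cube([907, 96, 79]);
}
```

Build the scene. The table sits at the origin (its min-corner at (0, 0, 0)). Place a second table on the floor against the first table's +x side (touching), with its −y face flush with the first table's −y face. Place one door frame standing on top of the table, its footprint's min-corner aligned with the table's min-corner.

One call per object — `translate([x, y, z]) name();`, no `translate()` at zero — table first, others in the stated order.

table();
translate([1346, 0, 0]) table_2();
translate([0, 0, 683]) door_frame();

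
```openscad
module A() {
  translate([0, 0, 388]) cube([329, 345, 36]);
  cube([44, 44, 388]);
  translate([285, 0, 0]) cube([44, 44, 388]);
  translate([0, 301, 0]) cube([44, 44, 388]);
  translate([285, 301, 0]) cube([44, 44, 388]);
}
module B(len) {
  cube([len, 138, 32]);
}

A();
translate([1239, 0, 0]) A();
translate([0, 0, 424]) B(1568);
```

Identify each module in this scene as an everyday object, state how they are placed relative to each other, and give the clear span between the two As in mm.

A is a stool. B is a beam. A beam spans the tops of two stools. The clear span between the two stools is 910 mm.

Second stool starts at x = 1239; first ends at x = 329; clear span = 1239 − 329 = 910 mm.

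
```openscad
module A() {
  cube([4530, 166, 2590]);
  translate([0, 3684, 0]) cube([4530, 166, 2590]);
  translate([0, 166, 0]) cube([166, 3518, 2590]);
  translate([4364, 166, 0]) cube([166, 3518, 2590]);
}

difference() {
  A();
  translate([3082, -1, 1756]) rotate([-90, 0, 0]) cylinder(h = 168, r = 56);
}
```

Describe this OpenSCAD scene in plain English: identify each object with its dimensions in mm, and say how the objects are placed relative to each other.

A is the wall frame of a small rectangular building: four walls, each 2590 mm tall and 166 mm thick, enclosing a footprint 4530 mm (x) by 3850 mm (y) outside-to-outside, with no floor or roof. The front and back walls (the −y and +y sides) span the full width; the two side walls fit between them.

The house frame has a circular hole of radius 56 mm through its front wall, centred at (x = 3082, z = 1756).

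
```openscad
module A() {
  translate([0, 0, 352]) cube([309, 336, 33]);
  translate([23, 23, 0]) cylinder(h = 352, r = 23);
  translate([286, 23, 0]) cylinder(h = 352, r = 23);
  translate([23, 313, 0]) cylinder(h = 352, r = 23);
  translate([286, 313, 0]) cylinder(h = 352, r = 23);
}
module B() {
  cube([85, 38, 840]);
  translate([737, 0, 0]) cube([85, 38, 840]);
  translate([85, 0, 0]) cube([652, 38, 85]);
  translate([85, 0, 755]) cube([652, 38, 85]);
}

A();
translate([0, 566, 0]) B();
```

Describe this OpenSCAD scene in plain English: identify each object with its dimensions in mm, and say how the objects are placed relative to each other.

A is a four-legged stool. The seat is a 309×336×33 mm slab whose top surface is at z = 385 mm; four round legs, each 46 mm in diameter, run from the floor (z = 0) to the underside of the seat, each leg's axis is inset half a diameter from the nearest pair of seat edges (so the leg's bounding box is flush with the corner).

B is a rectangular picture frame lying in the x–z plane (depth along y). The opening is 652 mm wide (x) by 670 mm tall (z), surrounded by a border 85 mm wide on all four sides. The frame is 38 mm deep and is made of two full-height vertical stiles with two horizontal rails fitted between them.

The picture frame is on the floor beside the stool on its +y side.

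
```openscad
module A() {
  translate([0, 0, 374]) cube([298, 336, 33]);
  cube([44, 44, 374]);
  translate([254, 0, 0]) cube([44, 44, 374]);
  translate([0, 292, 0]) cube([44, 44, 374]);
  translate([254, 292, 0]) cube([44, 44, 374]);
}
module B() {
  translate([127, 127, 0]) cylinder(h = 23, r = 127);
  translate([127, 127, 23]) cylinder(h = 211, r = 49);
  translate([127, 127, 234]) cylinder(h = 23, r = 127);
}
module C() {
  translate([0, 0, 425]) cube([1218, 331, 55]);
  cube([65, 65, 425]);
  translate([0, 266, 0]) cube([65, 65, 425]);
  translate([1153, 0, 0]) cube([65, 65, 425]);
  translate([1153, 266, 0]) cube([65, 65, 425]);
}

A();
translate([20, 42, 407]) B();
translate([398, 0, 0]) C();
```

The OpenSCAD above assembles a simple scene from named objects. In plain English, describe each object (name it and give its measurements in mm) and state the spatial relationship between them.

A is a four-legged stool. The seat is a 298×336×33 mm slab whose top surface is at z = 407 mm; four square legs, each 44×44 mm in cross-section, run from the floor (z = 0) to the underside of the seat, each flush with a corner of the seat.

B is a spool: two coaxial disc flanges of radius 127 mm and thickness 23 mm, joined by a core cylinder of radius 49 mm and height 211 mm. The lower flange rests on z = 0 and the three cylinders share a vertical axis.

C is a bench: a 1218×331 mm seat slab, 55 mm thick, top at z = 480 mm, on four 65×65 mm square legs flush with the seat corners and standing on z = 0.

The spool is on top of the stool. The bench is on the floor beside the stool on its +x side.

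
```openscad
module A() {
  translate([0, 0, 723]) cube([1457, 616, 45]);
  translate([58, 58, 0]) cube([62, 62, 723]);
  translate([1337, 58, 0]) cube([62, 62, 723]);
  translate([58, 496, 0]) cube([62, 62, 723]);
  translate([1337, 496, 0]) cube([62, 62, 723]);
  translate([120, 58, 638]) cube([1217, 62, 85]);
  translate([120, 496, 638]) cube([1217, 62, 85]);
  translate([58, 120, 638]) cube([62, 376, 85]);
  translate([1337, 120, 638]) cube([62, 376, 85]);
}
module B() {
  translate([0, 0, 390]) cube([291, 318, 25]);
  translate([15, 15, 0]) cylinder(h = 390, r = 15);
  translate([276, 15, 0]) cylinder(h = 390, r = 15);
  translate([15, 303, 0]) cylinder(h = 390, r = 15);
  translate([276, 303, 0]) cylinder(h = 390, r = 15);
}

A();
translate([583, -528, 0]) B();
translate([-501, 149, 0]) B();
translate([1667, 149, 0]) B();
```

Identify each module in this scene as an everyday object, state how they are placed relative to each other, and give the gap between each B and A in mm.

Each stool's nearest face is 210 mm from the table's bounding box.

A is a table. B is a stool. Three stools sit around the table at the −y, −x, +x sides. The gap between each stool and the table is 210 mm.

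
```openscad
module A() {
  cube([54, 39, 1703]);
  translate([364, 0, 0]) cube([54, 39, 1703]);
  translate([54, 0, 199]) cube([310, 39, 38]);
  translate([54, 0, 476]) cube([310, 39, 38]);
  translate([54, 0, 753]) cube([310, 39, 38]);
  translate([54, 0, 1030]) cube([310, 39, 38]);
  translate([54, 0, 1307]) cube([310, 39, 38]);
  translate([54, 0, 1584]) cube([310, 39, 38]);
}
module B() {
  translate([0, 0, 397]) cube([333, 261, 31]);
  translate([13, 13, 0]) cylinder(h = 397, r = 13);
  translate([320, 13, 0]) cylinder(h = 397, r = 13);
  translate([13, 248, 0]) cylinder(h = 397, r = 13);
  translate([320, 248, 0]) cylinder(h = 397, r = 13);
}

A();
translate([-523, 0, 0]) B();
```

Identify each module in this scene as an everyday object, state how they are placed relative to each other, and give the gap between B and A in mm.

The stool's nearest face is 190 mm from the ladder's −x face.

A is a ladder. B is a stool. The stool is on the floor beside the ladder on its −x side. The gap between the stool and the ladder is 190 mm.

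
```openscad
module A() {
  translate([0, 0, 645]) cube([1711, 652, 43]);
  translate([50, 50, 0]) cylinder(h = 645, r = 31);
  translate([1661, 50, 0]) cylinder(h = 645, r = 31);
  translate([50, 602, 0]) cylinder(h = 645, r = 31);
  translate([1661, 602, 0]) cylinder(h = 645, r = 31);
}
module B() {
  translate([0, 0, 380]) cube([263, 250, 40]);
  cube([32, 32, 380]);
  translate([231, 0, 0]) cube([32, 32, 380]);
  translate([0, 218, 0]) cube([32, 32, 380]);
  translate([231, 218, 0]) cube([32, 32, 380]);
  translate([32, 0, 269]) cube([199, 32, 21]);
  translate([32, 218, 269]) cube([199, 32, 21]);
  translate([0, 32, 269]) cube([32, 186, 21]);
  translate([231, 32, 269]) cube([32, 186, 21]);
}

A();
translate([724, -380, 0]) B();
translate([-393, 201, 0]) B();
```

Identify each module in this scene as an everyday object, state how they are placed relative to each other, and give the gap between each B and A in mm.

A is a table. B is a stool. Two stools sit around the table at the −y, −x sides. The gap between each stool and the table is 130 mm.

Each stool's nearest face is 130 mm from the table's bounding box.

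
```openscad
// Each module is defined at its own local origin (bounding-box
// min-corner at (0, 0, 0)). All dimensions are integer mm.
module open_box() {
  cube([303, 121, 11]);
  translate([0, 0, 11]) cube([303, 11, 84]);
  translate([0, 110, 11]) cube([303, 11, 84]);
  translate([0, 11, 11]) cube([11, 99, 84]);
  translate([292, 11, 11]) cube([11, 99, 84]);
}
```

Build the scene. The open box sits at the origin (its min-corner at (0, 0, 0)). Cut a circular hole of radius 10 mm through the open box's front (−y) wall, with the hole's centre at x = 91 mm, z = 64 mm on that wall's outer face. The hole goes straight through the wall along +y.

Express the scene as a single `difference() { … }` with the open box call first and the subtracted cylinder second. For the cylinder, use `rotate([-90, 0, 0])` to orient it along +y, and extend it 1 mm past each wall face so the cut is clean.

difference() {
  open_box();
  translate([91, -1, 64]) rotate([-90, 0, 0]) cylinder(h = 13, r = 10);
}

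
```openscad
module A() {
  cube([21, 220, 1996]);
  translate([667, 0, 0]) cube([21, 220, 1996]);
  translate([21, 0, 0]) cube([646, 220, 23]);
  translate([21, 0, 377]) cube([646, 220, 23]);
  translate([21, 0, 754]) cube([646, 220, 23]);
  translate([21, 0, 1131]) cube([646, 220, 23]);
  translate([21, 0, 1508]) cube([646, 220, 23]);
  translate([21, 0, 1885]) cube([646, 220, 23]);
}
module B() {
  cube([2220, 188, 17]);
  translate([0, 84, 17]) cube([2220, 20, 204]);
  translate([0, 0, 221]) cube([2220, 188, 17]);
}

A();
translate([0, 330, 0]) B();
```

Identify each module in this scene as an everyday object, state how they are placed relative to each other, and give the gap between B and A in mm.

The I-beam's nearest face is 110 mm from the bookshelf's +y face.

A is a bookshelf. B is an I-beam. The I-beam is on the floor beside the bookshelf on its +y side. The gap between the I-beam and the bookshelf is 110 mm.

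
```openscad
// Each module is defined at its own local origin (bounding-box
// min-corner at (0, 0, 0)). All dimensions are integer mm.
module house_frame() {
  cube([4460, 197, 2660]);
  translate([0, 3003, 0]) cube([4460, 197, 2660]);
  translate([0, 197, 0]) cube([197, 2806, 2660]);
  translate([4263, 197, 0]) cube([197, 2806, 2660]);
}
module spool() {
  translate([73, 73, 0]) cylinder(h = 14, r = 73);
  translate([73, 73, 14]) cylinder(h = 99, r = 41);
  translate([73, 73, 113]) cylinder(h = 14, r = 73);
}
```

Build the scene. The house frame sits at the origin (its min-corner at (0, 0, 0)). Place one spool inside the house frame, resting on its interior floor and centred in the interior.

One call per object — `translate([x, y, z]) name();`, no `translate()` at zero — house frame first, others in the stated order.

house_frame();
translate([2157, 1527, 0]) spool();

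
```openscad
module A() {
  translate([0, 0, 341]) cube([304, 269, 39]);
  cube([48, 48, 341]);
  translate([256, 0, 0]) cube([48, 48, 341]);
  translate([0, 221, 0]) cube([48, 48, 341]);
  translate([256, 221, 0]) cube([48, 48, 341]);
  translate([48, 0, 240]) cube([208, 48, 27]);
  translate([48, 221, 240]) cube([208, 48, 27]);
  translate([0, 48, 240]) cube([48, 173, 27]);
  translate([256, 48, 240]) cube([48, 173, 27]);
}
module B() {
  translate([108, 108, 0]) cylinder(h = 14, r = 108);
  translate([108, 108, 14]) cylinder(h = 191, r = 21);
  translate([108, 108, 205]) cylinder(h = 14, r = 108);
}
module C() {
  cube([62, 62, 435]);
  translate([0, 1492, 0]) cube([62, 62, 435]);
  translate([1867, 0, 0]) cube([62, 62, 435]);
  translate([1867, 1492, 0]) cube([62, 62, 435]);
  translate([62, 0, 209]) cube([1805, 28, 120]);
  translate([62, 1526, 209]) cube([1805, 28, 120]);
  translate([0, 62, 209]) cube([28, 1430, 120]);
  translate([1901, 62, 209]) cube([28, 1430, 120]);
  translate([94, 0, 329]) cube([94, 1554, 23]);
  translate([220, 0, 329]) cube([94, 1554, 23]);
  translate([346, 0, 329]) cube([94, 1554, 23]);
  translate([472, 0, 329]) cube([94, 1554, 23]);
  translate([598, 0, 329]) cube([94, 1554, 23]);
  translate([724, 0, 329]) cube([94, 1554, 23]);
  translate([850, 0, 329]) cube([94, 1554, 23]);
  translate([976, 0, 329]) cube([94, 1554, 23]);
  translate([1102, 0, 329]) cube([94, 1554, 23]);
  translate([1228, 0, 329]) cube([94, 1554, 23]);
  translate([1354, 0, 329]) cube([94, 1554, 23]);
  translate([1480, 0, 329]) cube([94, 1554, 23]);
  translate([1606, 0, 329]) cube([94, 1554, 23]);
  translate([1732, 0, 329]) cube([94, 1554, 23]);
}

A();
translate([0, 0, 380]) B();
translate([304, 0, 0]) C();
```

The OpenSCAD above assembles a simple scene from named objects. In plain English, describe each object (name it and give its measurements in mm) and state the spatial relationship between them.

A is a four-legged stool. The seat is a 304×269×39 mm slab whose top surface is at z = 380 mm; four square legs, each 48×48 mm in cross-section, run from the floor (z = 0) to the underside of the seat, each flush with a corner of the seat. Four stretchers, 48 mm wide and 27 mm tall, connect adjacent legs with their undersides at z = 240 mm, each running between the inner faces of the legs it joins and aligned with the legs' outer faces on the other axis.

B is a spool: two coaxial disc flanges of radius 108 mm and thickness 14 mm, joined by a core cylinder of radius 21 mm and height 191 mm. The lower flange rests on z = 0 and the three cylinders share a vertical axis.

C is a bed frame 1929 mm long (x) by 1554 mm wide (y). Four 62×62 mm corner posts, 435 mm tall, at the corners of the footprint. Four rails of 28 mm thickness and 120 mm height run between adjacent posts with their undersides at z = 209 mm, their outer faces flush with the outside of the frame (the two x-running rails run between the posts' inner faces; the two y-running rails run between the posts' inner faces). 14 slats, each 94 mm wide (x) and 23 mm thick, lie across the top of the two x-running rails, running the full 1554 mm width of the frame in y; the slats are evenly spaced along x between the inner faces of the end posts with equal gaps (rounded down to the nearest mm) at the −x end and between each pair — any rounding remainder accumulates at the +x end.

The spool is on top of the stool. The bed frame is against the stool's +x side, with their −y faces flush.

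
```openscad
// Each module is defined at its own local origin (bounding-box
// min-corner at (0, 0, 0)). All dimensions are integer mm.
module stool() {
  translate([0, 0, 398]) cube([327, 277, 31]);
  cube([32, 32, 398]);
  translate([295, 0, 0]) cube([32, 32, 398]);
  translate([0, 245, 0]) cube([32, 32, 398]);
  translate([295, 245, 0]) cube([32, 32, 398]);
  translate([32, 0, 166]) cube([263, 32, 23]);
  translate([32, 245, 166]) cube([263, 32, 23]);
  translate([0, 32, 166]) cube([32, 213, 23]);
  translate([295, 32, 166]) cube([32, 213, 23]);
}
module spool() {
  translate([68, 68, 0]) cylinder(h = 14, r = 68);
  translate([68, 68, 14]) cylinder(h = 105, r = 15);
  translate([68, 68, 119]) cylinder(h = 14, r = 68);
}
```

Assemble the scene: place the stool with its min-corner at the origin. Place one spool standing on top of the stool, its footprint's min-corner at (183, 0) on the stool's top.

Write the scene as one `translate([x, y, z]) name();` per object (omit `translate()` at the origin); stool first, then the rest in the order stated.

stool();
translate([183, 0, 429]) spool();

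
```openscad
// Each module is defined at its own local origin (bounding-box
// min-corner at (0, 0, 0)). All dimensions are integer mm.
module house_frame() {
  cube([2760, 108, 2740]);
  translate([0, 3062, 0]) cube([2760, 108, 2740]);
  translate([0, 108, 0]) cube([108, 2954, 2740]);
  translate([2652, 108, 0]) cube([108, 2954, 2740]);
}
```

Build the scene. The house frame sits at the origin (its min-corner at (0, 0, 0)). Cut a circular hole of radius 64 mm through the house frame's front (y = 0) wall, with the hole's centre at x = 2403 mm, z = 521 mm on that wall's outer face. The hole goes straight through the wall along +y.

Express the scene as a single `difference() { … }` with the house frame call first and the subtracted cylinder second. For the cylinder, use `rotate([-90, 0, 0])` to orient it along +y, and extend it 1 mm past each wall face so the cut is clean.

difference() {
  house_frame();
  translate([2403, -1, 521]) rotate([-90, 0, 0]) cylinder(h = 110, r = 64);
}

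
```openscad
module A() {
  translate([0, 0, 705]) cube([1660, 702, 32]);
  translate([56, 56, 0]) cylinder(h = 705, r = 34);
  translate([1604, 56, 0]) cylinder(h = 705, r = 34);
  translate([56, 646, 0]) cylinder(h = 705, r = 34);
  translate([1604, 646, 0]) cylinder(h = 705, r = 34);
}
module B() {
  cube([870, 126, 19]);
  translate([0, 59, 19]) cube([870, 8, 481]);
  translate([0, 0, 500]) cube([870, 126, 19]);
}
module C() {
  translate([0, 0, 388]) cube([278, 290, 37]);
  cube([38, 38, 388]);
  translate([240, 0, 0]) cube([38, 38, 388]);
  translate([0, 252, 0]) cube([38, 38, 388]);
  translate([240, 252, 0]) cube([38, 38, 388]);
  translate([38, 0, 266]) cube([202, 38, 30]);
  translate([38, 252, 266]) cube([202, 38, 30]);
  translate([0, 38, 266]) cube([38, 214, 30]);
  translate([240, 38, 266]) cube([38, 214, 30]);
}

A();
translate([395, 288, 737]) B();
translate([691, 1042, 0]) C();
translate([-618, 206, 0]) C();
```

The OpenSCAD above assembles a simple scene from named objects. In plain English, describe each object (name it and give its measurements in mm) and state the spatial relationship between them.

A is a table with a 1660×702 mm rectangular top, 32 mm thick, top surface at z = 737 mm, supported by four round legs of 68 mm diameter, each leg's bounding box inset 22 mm from the nearest pair of top edges, running from the floor.

B is an I-beam lying along x, 870 mm long. Overall section height 519 mm. Two flanges 126 mm wide (y) and 19 mm thick, one on the floor and one at the top; a web 8 mm thick runs between them, centred on the flange width.

C is a simple wooden stool: a rectangular seat 278 mm (x) by 290 mm (y), 37 mm thick, top face at z = 425 mm, on four square legs, each 38×38 mm in cross-section. The legs rest on z = 0, each flush with a corner of the seat. Four stretchers, 38 mm wide and 30 mm tall, connect adjacent legs with their undersides at z = 266 mm, each running between the inner faces of the legs it joins and aligned with the legs' outer faces on the other axis.

The I-beam is on top of the table, centred. Two stools sit around the table at the +y, −x sides.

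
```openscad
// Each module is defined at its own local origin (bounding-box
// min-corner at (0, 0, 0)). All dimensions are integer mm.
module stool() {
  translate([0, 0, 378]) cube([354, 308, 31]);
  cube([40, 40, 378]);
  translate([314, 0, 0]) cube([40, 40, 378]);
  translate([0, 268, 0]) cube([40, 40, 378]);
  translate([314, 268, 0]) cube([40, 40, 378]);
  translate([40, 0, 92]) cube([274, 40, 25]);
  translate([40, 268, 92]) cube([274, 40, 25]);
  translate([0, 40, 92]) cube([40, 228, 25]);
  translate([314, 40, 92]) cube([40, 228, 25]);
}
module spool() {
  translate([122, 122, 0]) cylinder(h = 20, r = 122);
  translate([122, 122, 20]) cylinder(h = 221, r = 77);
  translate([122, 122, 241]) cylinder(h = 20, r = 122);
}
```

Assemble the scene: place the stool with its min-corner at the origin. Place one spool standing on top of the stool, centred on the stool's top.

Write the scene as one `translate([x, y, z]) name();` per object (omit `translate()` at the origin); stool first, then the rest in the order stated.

stool();
translate([55, 32, 409]) spool();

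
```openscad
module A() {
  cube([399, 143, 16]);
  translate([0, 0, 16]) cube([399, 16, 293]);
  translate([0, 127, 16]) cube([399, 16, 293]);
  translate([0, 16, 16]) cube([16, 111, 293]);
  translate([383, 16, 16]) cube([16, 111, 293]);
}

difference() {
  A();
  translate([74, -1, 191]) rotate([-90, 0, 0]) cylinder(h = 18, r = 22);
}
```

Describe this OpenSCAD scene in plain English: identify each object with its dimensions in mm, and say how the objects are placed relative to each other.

A is an open-topped rectangular box: outside dimensions 399×143×309 mm, with a uniform wall and base thickness of 16 mm. The base is a full 399×143 slab on the floor; four walls sit on top of the base. The front and back walls (the −y and +y sides) span the full width; the two side walls fit between them.

The open box has a circular hole of radius 22 mm through its front wall, centred at (x = 74, z = 191).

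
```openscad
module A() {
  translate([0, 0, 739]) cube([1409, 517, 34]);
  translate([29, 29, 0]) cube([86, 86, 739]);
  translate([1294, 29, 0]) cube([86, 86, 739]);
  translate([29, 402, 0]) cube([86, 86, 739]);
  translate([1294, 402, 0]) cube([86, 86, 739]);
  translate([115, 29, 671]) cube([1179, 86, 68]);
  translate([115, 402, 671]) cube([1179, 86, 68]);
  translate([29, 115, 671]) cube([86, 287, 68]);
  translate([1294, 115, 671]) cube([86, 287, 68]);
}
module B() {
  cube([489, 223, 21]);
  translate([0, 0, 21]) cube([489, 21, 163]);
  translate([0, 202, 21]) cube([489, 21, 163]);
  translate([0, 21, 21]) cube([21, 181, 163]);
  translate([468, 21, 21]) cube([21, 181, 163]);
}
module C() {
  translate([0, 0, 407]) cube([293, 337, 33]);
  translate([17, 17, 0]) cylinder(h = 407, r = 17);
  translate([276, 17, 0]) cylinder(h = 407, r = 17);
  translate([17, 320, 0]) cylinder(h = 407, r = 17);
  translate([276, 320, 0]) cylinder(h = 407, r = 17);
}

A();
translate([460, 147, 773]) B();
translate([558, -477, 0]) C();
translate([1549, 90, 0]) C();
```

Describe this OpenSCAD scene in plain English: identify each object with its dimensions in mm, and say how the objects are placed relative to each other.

A is a table: top 1409 mm (x) × 517 mm (y), 34 mm thick, upper face at z = 773 mm, on four 86×86 mm square legs, each inset 29 mm from the nearest pair of top edges, running from z = 0 to the bottom of the top. Four apron rails, 86 mm thick and 68 mm tall, run between adjacent legs with their top edges flush with the underside of the top and their outer faces flush with the legs' outer faces.

B is an open-topped rectangular box: outside dimensions 489×223×184 mm, with a uniform wall and base thickness of 21 mm. The base is a full 489×223 slab on the floor; four walls sit on top of the base. The front and back walls (the −y and +y sides) span the full width; the two side walls fit between them.

C is a simple wooden stool: a rectangular seat 293 mm (x) by 337 mm (y), 33 mm thick, top face at z = 440 mm, on four round legs, each 34 mm in diameter. The legs rest on z = 0, each leg's axis is inset half a diameter from the nearest pair of seat edges (so the leg's bounding box is flush with the corner).

The open box is on top of the table, centred. Two stools sit around the table at the −y, +x sides.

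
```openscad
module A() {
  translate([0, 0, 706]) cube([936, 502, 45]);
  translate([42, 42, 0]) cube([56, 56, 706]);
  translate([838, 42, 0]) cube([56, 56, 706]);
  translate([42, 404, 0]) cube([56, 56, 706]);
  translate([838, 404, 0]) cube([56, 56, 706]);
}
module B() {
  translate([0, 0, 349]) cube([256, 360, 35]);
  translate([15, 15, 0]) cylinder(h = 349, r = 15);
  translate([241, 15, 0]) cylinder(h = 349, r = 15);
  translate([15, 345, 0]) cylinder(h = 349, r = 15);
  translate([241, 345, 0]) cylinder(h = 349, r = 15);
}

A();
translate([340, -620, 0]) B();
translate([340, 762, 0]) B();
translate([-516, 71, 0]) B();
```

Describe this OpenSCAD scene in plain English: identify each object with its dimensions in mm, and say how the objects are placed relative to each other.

A is a table: top 936 mm (x) × 502 mm (y), 45 mm thick, upper face at z = 751 mm, on four 56×56 mm square legs, each inset 42 mm from the nearest pair of top edges, running from z = 0 to the bottom of the top.

B is a simple wooden stool: a rectangular seat 256 mm (x) by 360 mm (y), 35 mm thick, top face at z = 384 mm, on four round legs, each 30 mm in diameter. The legs rest on z = 0, each leg's axis is inset half a diameter from the nearest pair of seat edges (so the leg's bounding box is flush with the corner).

Three stools sit around the table at the −y, +y, −x sides.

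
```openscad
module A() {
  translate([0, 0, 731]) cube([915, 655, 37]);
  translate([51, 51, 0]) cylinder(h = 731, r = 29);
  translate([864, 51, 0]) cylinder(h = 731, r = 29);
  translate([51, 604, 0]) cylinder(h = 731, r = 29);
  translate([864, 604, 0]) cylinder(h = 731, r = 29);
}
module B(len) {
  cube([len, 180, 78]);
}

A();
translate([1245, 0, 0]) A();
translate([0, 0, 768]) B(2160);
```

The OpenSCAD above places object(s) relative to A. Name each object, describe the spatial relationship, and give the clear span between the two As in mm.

Second table starts at x = 1245; first ends at x = 915; clear span = 1245 − 915 = 330 mm.

A is a table. B is a beam. A beam spans the tops of two tables. The clear span between the two tables is 330 mm.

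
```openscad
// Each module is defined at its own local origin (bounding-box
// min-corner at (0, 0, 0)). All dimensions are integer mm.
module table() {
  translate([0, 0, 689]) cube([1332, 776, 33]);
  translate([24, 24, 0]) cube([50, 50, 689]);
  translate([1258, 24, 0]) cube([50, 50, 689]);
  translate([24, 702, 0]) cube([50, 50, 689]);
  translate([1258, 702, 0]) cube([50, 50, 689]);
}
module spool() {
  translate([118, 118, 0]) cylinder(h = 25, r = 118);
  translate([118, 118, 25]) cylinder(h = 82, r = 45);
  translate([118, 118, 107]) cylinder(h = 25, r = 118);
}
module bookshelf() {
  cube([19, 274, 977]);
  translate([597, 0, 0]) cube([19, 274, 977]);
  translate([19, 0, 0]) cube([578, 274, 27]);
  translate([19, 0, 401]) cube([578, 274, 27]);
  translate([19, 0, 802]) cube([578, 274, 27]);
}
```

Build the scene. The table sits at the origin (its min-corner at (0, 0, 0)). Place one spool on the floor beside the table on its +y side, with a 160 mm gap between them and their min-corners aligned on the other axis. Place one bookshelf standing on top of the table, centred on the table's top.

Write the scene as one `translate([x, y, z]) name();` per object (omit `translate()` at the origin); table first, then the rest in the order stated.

table();
translate([0, 936, 0]) spool();
translate([358, 251, 722]) bookshelf();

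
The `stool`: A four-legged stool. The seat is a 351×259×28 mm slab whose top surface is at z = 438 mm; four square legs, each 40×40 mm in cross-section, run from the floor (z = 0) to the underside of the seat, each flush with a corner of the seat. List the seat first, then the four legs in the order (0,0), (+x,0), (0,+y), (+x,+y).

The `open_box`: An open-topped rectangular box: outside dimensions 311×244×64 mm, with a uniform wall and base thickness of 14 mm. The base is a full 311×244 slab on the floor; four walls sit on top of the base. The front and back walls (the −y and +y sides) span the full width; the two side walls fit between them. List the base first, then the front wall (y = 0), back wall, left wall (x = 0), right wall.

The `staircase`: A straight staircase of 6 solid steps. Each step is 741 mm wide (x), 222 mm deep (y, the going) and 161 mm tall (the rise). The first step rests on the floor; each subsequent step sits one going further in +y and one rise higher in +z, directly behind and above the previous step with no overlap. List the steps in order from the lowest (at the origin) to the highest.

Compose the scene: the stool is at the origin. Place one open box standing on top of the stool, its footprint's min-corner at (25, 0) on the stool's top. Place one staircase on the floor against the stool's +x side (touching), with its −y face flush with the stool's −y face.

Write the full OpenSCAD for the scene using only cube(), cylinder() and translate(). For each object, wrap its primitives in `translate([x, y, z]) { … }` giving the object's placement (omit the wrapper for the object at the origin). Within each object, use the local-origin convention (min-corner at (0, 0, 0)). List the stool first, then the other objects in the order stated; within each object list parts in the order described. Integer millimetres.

translate([0, 0, 410]) cube([351, 259, 28]);
cube([40, 40, 410]);
translate([311, 0, 0]) cube([40, 40, 410]);
translate([0, 219, 0]) cube([40, 40, 410]);
translate([311, 219, 0]) cube([40, 40, 410]);
translate([25, 0, 438]) {
  cube([311, 244, 14]);
  translate([0, 0, 14]) cube([311, 14, 50]);
  translate([0, 230, 14]) cube([311, 14, 50]);
  translate([0, 14, 14]) cube([14, 216, 50]);
  translate([297, 14, 14]) cube([14, 216, 50]);
}
translate([351, 0, 0]) {
  cube([741, 222, 161]);
  translate([0, 222, 161]) cube([741, 222, 161]);
  translate([0, 444, 322]) cube([741, 222, 161]);
  translate([0, 666, 483]) cube([741, 222, 161]);
  translate([0, 888, 644]) cube([741, 222, 161]);
  translate([0, 1110, 805]) cube([741, 222, 161]);
}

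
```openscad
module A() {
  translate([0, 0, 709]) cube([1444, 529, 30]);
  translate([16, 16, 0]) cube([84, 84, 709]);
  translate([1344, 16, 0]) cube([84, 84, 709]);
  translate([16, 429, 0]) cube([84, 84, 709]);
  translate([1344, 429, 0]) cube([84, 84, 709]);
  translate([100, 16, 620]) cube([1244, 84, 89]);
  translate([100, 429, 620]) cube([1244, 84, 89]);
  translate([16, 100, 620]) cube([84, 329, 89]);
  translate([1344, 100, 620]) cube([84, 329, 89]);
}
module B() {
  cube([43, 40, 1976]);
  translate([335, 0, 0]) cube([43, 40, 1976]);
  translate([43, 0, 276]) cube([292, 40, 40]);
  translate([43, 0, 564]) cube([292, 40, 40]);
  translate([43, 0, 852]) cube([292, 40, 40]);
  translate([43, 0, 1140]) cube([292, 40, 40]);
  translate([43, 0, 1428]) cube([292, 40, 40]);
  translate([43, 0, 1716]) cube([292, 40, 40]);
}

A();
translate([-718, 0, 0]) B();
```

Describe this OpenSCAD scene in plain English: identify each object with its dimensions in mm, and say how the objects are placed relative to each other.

A is a rectangular dining table. The top is 1444×529×30 mm with its upper surface at z = 739 mm. It stands on four 84×84 mm square legs, each inset 16 mm from the nearest pair of top edges, running from the floor to the underside of the top. Four apron rails, 84 mm thick and 89 mm tall, run between adjacent legs with their top edges flush with the underside of the top and their outer faces flush with the legs' outer faces.

B is a straight ladder. Two 43×40 mm vertical rails, 1976 mm tall, stand 378 mm apart (outside-to-outside) with their front faces coplanar on the −y side. 6 rungs, each 40 mm deep and 40 mm tall, span between the inner faces of the rails, front faces flush with the rails. The lowest rung's underside is at z = 276 mm and rungs are spaced 288 mm apart (underside to underside).

The ladder is on the floor beside the table on its −x side.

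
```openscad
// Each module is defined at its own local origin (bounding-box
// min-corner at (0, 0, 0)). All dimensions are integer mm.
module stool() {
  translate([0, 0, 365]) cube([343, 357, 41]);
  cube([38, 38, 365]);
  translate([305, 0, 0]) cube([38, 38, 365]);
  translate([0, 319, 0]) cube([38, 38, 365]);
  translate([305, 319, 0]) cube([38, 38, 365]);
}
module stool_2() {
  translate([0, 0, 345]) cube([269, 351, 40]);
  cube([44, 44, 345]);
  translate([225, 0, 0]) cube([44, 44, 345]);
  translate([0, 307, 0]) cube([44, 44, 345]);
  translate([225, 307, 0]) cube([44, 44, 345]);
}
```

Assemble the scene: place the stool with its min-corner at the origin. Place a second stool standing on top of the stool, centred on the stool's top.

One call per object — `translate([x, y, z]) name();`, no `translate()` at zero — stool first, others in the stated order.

stool();
translate([37, 3, 406]) stool_2();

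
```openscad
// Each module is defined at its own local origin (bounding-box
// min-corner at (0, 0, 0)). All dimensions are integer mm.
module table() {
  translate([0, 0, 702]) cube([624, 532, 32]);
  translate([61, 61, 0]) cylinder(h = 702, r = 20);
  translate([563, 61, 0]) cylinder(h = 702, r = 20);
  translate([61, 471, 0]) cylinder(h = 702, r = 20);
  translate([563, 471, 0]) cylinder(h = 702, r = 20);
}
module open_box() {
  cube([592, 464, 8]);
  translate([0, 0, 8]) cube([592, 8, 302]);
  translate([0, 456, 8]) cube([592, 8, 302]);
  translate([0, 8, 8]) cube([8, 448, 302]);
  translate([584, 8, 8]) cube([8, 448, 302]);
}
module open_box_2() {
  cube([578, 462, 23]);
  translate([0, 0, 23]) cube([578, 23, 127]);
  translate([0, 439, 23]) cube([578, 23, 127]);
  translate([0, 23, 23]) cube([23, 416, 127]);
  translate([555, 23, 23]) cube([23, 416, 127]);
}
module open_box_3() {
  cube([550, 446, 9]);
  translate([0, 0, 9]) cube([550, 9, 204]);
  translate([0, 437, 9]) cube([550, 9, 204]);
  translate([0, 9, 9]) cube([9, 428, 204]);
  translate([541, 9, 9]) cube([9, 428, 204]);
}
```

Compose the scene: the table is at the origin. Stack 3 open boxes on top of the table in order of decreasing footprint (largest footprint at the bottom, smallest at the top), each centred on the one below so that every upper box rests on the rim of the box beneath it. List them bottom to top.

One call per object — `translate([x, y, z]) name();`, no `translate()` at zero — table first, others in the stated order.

table();
translate([16, 34, 734]) open_box();
translate([23, 35, 1044]) open_box_2();
translate([37, 43, 1194]) open_box_3();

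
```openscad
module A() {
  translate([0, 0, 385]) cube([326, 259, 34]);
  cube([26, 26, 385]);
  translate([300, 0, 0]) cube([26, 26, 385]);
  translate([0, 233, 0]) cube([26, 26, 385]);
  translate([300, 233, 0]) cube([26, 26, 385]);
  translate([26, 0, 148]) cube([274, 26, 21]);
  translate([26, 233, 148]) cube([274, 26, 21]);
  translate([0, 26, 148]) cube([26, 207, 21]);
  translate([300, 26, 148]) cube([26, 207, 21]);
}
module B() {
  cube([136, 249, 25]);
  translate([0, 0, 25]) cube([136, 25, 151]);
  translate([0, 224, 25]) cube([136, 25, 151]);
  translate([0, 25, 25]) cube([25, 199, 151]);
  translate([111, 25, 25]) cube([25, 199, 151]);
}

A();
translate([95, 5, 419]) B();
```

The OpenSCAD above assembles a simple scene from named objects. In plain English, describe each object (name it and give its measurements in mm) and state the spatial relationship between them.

A is a four-legged stool. The seat is a 326×259×34 mm slab whose top surface is at z = 419 mm; four square legs, each 26×26 mm in cross-section, run from the floor (z = 0) to the underside of the seat, each flush with a corner of the seat. Four stretchers, 26 mm wide and 21 mm tall, connect adjacent legs with their undersides at z = 148 mm, each running between the inner faces of the legs it joins and aligned with the legs' outer faces on the other axis.

B is an open storage box with external size 136×249×176 mm and wall thickness 25 mm (the base is also 25 mm thick). The base covers the whole footprint; the four walls stand on the base, with the y-facing walls full-width and the x-facing walls fitting between their inner faces.

The open box is on top of the stool, centred.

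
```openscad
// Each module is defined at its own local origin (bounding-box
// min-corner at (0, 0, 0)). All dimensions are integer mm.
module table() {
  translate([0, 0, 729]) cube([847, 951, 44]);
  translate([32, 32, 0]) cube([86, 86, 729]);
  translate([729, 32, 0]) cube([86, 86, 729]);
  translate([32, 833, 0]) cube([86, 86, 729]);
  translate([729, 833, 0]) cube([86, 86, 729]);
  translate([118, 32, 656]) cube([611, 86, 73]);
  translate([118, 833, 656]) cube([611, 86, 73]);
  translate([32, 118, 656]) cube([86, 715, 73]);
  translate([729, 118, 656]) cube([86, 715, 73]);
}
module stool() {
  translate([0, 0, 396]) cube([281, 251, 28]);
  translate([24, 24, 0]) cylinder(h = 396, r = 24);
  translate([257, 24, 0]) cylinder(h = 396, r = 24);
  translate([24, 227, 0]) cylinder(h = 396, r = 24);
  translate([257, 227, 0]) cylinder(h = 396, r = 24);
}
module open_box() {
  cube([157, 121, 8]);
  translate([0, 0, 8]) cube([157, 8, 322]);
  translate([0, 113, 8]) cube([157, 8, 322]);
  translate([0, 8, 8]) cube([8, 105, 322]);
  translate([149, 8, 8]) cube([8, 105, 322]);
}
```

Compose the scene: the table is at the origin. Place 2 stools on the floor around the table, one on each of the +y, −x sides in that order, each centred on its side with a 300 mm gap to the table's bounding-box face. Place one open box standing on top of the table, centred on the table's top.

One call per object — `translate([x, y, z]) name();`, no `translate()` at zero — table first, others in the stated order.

table();
translate([283, 1251, 0]) stool();
translate([-581, 350, 0]) stool();
translate([345, 415, 773]) open_box();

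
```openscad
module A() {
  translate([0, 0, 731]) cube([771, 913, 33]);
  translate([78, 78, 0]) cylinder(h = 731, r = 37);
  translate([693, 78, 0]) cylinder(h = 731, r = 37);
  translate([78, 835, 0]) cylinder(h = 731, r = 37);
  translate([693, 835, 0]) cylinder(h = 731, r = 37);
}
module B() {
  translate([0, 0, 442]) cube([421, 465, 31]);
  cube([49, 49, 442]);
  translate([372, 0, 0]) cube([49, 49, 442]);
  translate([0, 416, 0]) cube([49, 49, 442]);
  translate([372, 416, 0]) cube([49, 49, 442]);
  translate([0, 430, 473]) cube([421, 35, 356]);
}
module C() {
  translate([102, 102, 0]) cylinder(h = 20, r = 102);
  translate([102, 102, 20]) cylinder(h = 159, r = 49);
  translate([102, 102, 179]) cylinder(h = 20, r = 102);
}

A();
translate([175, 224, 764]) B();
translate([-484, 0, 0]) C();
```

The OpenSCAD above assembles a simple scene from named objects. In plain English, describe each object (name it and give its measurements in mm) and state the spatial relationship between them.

A is a table: top 771 mm (x) × 913 mm (y), 33 mm thick, upper face at z = 764 mm, on four round legs of 74 mm diameter, each leg's bounding box inset 41 mm from the nearest pair of top edges, running from z = 0 to the bottom of the top.

B is a chair. The seat is a 421×465×31 mm slab with its top at z = 473 mm, on four 49×49 mm corner legs (flush with the seat edges, standing on z = 0). A flat backrest 35 mm thick, 356 mm tall, spans the full seat width and rises from the seat top along its +y edge, rear face flush with the rear of the seat.

C is a spool: two coaxial disc flanges of radius 102 mm and thickness 20 mm, joined by a core cylinder of radius 49 mm and height 159 mm. The lower flange rests on z = 0 and the three cylinders share a vertical axis.

The chair is on top of the table, centred. The spool is on the floor beside the table on its −x side.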